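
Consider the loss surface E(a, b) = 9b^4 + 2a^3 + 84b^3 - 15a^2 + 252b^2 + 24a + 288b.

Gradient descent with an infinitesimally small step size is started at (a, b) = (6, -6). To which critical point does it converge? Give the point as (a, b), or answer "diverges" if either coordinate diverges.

(4, -4)

E is separable, so gradient descent decouples: a follows -∂E/∂a, b follows -∂E/∂b.
∂E/∂a = 6(a - 4)(a - 1); at a=6 this is 60, so a decreases.
∂E/∂b = 36(b + 1)(b + 2)(b + 4); at b=-6 this is -1440, so b increases.
a converges to its nearest critical value 4 (a local min of the a-part); b converges to -4. The iterate converges to (4, -4).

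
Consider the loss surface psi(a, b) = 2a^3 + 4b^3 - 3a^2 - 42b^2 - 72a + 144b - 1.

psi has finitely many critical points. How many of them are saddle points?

psi separates as a function of a plus a function of b, so ∇psi=0 decouples.
∂psi/∂a = 6(a - 4)(a + 3) = 0 at a ∈ {-3, 4}; ∂psi/∂b = 12(b - 4)(b - 3) = 0 at b ∈ {3, 4}.
The Hessian is diagonal: diag(psi_aa, psi_bb). Second derivatives: psi_aa(-3)=-42, psi_aa(4)=42; psi_bb(3)=-12, psi_bb(4)=12.
Saddle points occur where the two diagonal entries have opposite signs: (-3, 4), (4, 3). Count: 2.

2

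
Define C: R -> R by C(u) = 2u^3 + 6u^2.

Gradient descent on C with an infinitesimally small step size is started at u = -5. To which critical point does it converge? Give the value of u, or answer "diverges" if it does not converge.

C'(u) = 6u(u + 2), so C'(-5) = 90.
Gradient descent moves in the -C' direction, i.e. u is decreasing.
There is no critical point below u=-5, and C' keeps the same sign, so the iterate runs off to −∞.

diverges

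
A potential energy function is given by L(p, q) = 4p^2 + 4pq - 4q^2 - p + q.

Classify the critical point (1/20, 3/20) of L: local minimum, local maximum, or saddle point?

saddle point

The Hessian of L is constant: H = [[8, 4], [4, -8]].
det(H) = 8·(-8) − 4² = -80.
Since det(H) < 0, H is indefinite and the critical point is a saddle point.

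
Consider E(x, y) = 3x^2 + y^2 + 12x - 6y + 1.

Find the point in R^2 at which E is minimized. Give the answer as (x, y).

(-2, 3)

E(x,y) separates as P(x) + Q(y) + 1, so its minimum is min P + min Q + 1.
P'(x) = 6x + 12 vanishes at x ∈ {-2}; Q'(y) = 2y - 6 vanishes at y ∈ {3}.
Local minima of P (where P''>0): P(-2)=-12. Local minima of Q: Q(3)=-9.
So the global minimum of E is P(-2) + Q(3) + 1 = -12 − 9 + 1 = -20, attained at (-2, 3).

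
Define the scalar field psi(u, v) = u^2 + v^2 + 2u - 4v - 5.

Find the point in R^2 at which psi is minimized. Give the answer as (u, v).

(-1, 2)

psi(u,v) separates as P(u) + Q(v) − 5, so its minimum is min P + min Q − 5.
P'(u) = 2u + 2 vanishes at u ∈ {-1}; Q'(v) = 2v - 4 vanishes at v ∈ {2}.
Local minima of P (where P''>0): P(-1)=-1. Local minima of Q: Q(2)=-4.
So the global minimum of psi is P(-1) + Q(2) − 5 = -1 − 4 − 5 = -10, attained at (-1, 2).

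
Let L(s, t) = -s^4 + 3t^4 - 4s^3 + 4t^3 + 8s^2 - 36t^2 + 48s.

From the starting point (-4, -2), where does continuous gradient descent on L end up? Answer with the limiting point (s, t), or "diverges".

L is separable, so gradient descent decouples: s follows -∂L/∂s, t follows -∂L/∂t.
∂L/∂s = -4(s - 2)(s + 2)(s + 3); at s=-4 this is 48, so s decreases.
∂L/∂t = 12t(t - 2)(t + 3); at t=-2 this is 96, so t decreases.
The s-coordinate has no critical point in that direction and runs off to infinity.

diverges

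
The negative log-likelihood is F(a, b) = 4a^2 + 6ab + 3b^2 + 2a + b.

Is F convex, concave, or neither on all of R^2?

F is quadratic, so its Hessian is the constant matrix H = [[8, 6], [6, 6]].
det(H) = 12, tr(H) = 14.
det(H) > 0 and tr(H) > 0, so H is positive definite everywhere: convex.

convex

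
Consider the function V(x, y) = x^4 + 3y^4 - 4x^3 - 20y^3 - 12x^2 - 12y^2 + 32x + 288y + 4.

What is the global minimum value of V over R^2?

-476

V(x,y) separates as P(x) + Q(y) + 4, so its minimum is min P + min Q + 4.
P'(x) = 4(x - 4)(x - 1)(x + 2) vanishes at x ∈ {-2, 1, 4}; Q'(y) = 12(y - 4)(y - 3)(y + 2) vanishes at y ∈ {-2, 3, 4}.
Local minima of P (where P''>0): P(-2)=-64, P(4)=-64. Local minima of Q: Q(-2)=-416, Q(4)=448.
So the global minimum of V is P(-2) + Q(-2) + 4 = -64 − 416 + 4 = -476, attained at (-2, -2).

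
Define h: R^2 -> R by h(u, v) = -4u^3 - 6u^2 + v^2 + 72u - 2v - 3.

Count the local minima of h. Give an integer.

1

h separates as a function of u plus a function of v, so ∇h=0 decouples.
∂h/∂u = -12(u - 2)(u + 3) = 0 at u ∈ {-3, 2}; ∂h/∂v = 2(v - 1) = 0 at v ∈ {1}.
The Hessian is diagonal: diag(h_uu, h_vv). Second derivatives: h_uu(-3)=60, h_uu(2)=-60; h_vv(1)=2.
Local minima occur where both diagonal entries positive: (-3, 1). Count: 1.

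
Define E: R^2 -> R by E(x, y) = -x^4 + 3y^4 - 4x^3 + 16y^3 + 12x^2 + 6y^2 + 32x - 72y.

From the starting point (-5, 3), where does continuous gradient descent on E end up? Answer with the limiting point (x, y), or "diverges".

diverges

E is separable, so gradient descent decouples: x follows -∂E/∂x, y follows -∂E/∂y.
∂E/∂x = -4(x - 2)(x + 1)(x + 4); at x=-5 this is 112, so x decreases.
∂E/∂y = 12(y - 1)(y + 2)(y + 3); at y=3 this is 720, so y decreases.
The x-coordinate has no critical point in that direction and runs off to infinity.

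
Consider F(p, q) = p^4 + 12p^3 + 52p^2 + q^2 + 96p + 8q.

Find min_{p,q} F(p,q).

F(p,q) separates as A(p) + B(q), so its minimum is min A + min B.
A'(p) = 4(p + 2)(p + 3)(p + 4) vanishes at p ∈ {-4, -3, -2}; B'(q) = 2q + 8 vanishes at q ∈ {-4}.
Local minima of A (where A''>0): A(-4)=-64, A(-2)=-64. Local minima of B: B(-4)=-16.
So the global minimum of F is A(-4) + B(-4) = -64 − 16 = -80, attained at (-4, -4).

-80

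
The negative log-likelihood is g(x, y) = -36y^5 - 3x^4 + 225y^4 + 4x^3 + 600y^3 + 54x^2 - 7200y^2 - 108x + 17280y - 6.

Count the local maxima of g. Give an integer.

g separates as a function of x plus a function of y, so ∇g=0 decouples.
∂g/∂x = -12(x - 3)(x - 1)(x + 3) = 0 at x ∈ {-3, 1, 3}; ∂g/∂y = -180(y - 4)(y - 3)(y - 2)(y + 4) = 0 at y ∈ {-4, 2, 3, 4}.
The Hessian is diagonal: diag(g_xx, g_yy). Second derivatives: g_xx(-3)=-288, g_xx(1)=96, g_xx(3)=-144; g_yy(-4)=60480, g_yy(2)=-2160, g_yy(3)=1260, g_yy(4)=-2880.
Local maxima occur where both diagonal entries negative: (-3, 2), (-3, 4), (3, 2), (3, 4). Count: 4.

4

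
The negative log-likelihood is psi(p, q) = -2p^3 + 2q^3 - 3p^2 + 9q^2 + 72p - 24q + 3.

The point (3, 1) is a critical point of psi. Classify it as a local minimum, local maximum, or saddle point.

The mixed partial ∂²psi/∂p∂q is 0, so the Hessian at any point is diag(psi_pp, psi_qq) = diag(-6(2p + 1), 6(2q + 3)).
At (3, 1): H = diag(-42, 30).
The eigenvalues have opposite signs, so H is indefinite: a saddle point.

saddle point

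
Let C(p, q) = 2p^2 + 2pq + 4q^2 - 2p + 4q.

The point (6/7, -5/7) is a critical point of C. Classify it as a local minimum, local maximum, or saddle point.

local minimum

The Hessian of C is constant: H = [[4, 2], [2, 8]].
det(H) = 4·8 − 2² = 28.
det(H) > 0 and tr(H) = 12 > 0, so H is positive definite and the point is a local minimum.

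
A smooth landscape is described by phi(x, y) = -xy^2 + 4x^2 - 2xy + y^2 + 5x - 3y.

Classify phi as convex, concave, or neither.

neither

The term -xy^2 is cubic, so the Hessian is not constant.
∂²phi/∂y² = -2x + 2, which takes both signs as x varies (negative for sufficiently large x). A diagonal entry of the Hessian changing sign means the Hessian is neither positive- nor negative-semidefinite on all of R^2.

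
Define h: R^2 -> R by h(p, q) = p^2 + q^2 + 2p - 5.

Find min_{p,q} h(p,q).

h(p,q) separates as A(p) + B(q) − 5, so its minimum is min A + min B − 5.
A'(p) = 2p + 2 vanishes at p ∈ {-1}; B'(q) = 2q vanishes at q ∈ {0}.
Local minima of A (where A''>0): A(-1)=-1. Local minima of B: B(0)=0.
So the global minimum of h is A(-1) + B(0) − 5 = -1 + 0 − 5 = -6, attained at (-1, 0).

-6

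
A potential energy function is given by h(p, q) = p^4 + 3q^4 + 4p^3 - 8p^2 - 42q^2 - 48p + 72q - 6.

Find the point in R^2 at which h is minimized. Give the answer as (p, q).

h(p,q) separates as A(p) + B(q) − 6, so its minimum is min A + min B − 6.
A'(p) = 4(p - 2)(p + 2)(p + 3) vanishes at p ∈ {-3, -2, 2}; B'(q) = 12(q - 2)(q - 1)(q + 3) vanishes at q ∈ {-3, 1, 2}.
Local minima of A (where A''>0): A(-3)=45, A(2)=-80. Local minima of B: B(-3)=-351, B(2)=24.
So the global minimum of h is A(2) + B(-3) − 6 = -80 − 351 − 6 = -437, attained at (2, -3).

(2, -3)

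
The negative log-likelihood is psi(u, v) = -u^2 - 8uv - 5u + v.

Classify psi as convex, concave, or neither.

psi is quadratic, so its Hessian is the constant matrix H = [[-2, -8], [-8, 0]].
det(H) = -64, tr(H) = -2.
det(H) < 0, so H is indefinite: neither convex nor concave.

neither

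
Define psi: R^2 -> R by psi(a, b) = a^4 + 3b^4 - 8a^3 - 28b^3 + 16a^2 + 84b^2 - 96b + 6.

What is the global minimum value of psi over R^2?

psi(a,b) separates as P(a) + Q(b) + 6, so its minimum is min P + min Q + 6.
P'(a) = 4a(a - 4)(a - 2) vanishes at a ∈ {0, 2, 4}; Q'(b) = 12(b - 4)(b - 2)(b - 1) vanishes at b ∈ {1, 2, 4}.
Local minima of P (where P''>0): P(0)=0, P(4)=0. Local minima of Q: Q(1)=-37, Q(4)=-64.
So the global minimum of psi is P(0) + Q(4) + 6 = 0 − 64 + 6 = -58, attained at (0, 4).

-58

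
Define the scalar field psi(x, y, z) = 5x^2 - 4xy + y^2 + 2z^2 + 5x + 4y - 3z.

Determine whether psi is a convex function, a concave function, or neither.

convex

psi is quadratic, so its Hessian is the constant matrix H = [[10, -4, 0], [-4, 2, 0], [0, 0, 4]].
Leading principal minors: 10, 4, 16.
All positive ⇒ H ≻ 0 ⇒ convex.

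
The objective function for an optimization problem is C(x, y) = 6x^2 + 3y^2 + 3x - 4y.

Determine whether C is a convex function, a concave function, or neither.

convex

C is quadratic, so its Hessian is the constant matrix H = [[12, 0], [0, 6]].
det(H) = 72, tr(H) = 18.
det(H) > 0 and tr(H) > 0, so H is positive definite everywhere: convex.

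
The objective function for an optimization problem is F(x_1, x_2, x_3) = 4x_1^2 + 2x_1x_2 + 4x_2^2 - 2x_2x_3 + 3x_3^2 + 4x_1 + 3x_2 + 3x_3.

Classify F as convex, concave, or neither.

F is quadratic, so its Hessian is the constant matrix H = [[8, 2, 0], [2, 8, -2], [0, -2, 6]].
Leading principal minors: 8, 60, 328.
All positive ⇒ H ≻ 0 ⇒ convex.

convex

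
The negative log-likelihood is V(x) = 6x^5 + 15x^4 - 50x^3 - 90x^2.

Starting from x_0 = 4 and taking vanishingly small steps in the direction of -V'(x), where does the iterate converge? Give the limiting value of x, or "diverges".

V'(x) = 30x(x - 2)(x + 1)(x + 3), so V'(4) = 8400.
Gradient descent moves in the -V' direction, i.e. x is decreasing.
The nearest critical point in that direction is x = 2, where V'' = 900 > 0 (a local minimum). The iterate converges there.

2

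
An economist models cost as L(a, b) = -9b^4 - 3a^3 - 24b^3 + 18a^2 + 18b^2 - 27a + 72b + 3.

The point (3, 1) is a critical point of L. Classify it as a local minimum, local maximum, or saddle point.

The mixed partial ∂²L/∂a∂b is 0, so the Hessian at any point is diag(L_aa, L_bb) = diag(18(-a + 2), 36(-3b^2 - 4b + 1)).
At (3, 1): H = diag(-18, -216).
Both eigenvalues are negative, so H is negative definite: a local maximum.

local maximum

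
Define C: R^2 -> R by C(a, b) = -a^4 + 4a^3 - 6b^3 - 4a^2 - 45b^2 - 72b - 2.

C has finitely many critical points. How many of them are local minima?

C separates as a function of a plus a function of b, so ∇C=0 decouples.
∂C/∂a = -4a(a - 2)(a - 1) = 0 at a ∈ {0, 1, 2}; ∂C/∂b = -18(b + 1)(b + 4) = 0 at b ∈ {-4, -1}.
The Hessian is diagonal: diag(C_aa, C_bb). Second derivatives: C_aa(0)=-8, C_aa(1)=4, C_aa(2)=-8; C_bb(-4)=54, C_bb(-1)=-54.
Local minima occur where both diagonal entries positive: (1, -4). Count: 1.

1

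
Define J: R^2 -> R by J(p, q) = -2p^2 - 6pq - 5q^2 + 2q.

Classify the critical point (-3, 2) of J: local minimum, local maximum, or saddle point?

The Hessian of J is constant: H = [[-4, -6], [-6, -10]].
det(H) = (-4)·(-10) − (-6)² = 4.
det(H) > 0 and tr(H) = -14 < 0, so H is negative definite and the point is a local maximum.

local maximum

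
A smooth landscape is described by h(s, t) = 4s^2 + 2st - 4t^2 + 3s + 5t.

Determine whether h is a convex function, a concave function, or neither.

neither

h is quadratic, so its Hessian is the constant matrix H = [[8, 2], [2, -8]].
det(H) = -68, tr(H) = 0.
det(H) < 0, so H is indefinite: neither convex nor concave.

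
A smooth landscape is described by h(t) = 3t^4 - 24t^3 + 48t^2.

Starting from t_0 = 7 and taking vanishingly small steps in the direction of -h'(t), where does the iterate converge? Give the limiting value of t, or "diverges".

4

h'(t) = 12t(t - 4)(t - 2), so h'(7) = 1260.
Gradient descent moves in the -h' direction, i.e. t is decreasing.
The nearest critical point in that direction is t = 4, where h'' = 96 > 0 (a local minimum). The iterate converges there.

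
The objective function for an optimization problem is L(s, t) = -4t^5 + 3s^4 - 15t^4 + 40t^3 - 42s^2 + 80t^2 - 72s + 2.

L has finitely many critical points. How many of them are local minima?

4

L separates as a function of s plus a function of t, so ∇L=0 decouples.
∂L/∂s = 12(s - 3)(s + 1)(s + 2) = 0 at s ∈ {-2, -1, 3}; ∂L/∂t = -20t(t - 2)(t + 1)(t + 4) = 0 at t ∈ {-4, -1, 0, 2}.
The Hessian is diagonal: diag(L_ss, L_tt). Second derivatives: L_ss(-2)=60, L_ss(-1)=-48, L_ss(3)=240; L_tt(-4)=1440, L_tt(-1)=-180, L_tt(0)=160, L_tt(2)=-720.
Local minima occur where both diagonal entries positive: (-2, -4), (-2, 0), (3, -4), (3, 0). Count: 4.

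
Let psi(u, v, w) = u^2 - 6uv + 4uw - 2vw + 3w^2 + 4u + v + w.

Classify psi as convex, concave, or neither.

psi is quadratic, so its Hessian is the constant matrix H = [[2, -6, 4], [-6, 0, -2], [4, -2, 6]].
Leading principal minors: 2, -36, -128.
Neither pattern holds ⇒ H is indefinite ⇒ neither convex nor concave.

neither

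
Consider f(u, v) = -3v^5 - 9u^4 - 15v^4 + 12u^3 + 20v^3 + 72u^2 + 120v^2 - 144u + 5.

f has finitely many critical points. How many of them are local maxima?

f separates as a function of u plus a function of v, so ∇f=0 decouples.
∂f/∂u = -36(u - 2)(u - 1)(u + 2) = 0 at u ∈ {-2, 1, 2}; ∂f/∂v = -15v(v - 2)(v + 2)(v + 4) = 0 at v ∈ {-4, -2, 0, 2}.
The Hessian is diagonal: diag(f_uu, f_vv). Second derivatives: f_uu(-2)=-432, f_uu(1)=108, f_uu(2)=-144; f_vv(-4)=720, f_vv(-2)=-240, f_vv(0)=240, f_vv(2)=-720.
Local maxima occur where both diagonal entries negative: (-2, -2), (-2, 2), (2, -2), (2, 2). Count: 4.

4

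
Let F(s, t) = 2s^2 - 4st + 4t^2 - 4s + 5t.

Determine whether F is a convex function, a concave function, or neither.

F is quadratic, so its Hessian is the constant matrix H = [[4, -4], [-4, 8]].
det(H) = 16, tr(H) = 12.
det(H) > 0 and tr(H) > 0, so H is positive definite everywhere: convex.

convex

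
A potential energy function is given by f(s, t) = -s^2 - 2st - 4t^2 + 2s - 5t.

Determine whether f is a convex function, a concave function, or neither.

f is quadratic, so its Hessian is the constant matrix H = [[-2, -2], [-2, -8]].
det(H) = 12, tr(H) = -10.
det(H) > 0 and tr(H) < 0, so H is negative definite everywhere: concave.

concave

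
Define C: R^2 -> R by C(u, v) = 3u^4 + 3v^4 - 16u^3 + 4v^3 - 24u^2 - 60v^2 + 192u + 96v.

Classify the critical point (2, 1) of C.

local maximum

The mixed partial ∂²C/∂u∂v is 0, so the Hessian at any point is diag(C_uu, C_vv) = diag(12(3u^2 - 8u - 4), 12(3v^2 + 2v - 10)).
At (2, 1): H = diag(-96, -60).
Both eigenvalues are negative, so H is negative definite: a local maximum.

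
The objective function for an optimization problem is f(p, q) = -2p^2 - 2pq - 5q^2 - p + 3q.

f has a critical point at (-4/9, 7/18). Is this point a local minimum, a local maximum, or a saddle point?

The Hessian of f is constant: H = [[-4, -2], [-2, -10]].
det(H) = (-4)·(-10) − (-2)² = 36.
det(H) > 0 and tr(H) = -14 < 0, so H is negative definite and the point is a local maximum.

local maximum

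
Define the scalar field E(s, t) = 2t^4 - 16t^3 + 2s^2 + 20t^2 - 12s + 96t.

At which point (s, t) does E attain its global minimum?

(3, -1)

E(s,t) separates as P(s) + Q(t), so its minimum is min P + min Q.
P'(s) = 4s - 12 vanishes at s ∈ {3}; Q'(t) = 8(t - 4)(t - 3)(t + 1) vanishes at t ∈ {-1, 3, 4}.
Local minima of P (where P''>0): P(3)=-18. Local minima of Q: Q(-1)=-58, Q(4)=192.
So the global minimum of E is P(3) + Q(-1) = -18 − 58 = -76, attained at (3, -1).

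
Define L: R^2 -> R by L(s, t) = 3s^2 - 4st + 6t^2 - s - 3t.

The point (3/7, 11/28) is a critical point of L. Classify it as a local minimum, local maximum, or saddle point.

The Hessian of L is constant: H = [[6, -4], [-4, 12]].
det(H) = 6·12 − (-4)² = 56.
det(H) > 0 and tr(H) = 18 > 0, so H is positive definite and the point is a local minimum.

local minimum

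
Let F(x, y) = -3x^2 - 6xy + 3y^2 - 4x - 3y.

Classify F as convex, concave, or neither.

F is quadratic, so its Hessian is the constant matrix H = [[-6, -6], [-6, 6]].
det(H) = -72, tr(H) = 0.
det(H) < 0, so H is indefinite: neither convex nor concave.

neither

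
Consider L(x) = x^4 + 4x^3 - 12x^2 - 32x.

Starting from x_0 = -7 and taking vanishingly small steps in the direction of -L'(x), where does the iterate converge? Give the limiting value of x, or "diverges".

-4

L'(x) = 4(x - 2)(x + 1)(x + 4), so L'(-7) = -648.
Gradient descent moves in the -L' direction, i.e. x is increasing.
The nearest critical point in that direction is x = -4, where L'' = 72 > 0 (a local minimum). The iterate converges there.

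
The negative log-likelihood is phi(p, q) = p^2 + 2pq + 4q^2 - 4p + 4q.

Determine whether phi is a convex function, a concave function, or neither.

convex

phi is quadratic, so its Hessian is the constant matrix H = [[2, 2], [2, 8]].
det(H) = 12, tr(H) = 10.
det(H) > 0 and tr(H) > 0, so H is positive definite everywhere: convex.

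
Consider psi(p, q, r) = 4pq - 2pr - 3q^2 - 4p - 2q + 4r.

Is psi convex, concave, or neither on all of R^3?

neither

psi is quadratic, so its Hessian is the constant matrix H = [[0, 4, -2], [4, -6, 0], [-2, 0, 0]].
Leading principal minors: 0, -16, 24.
Neither pattern holds ⇒ H is indefinite ⇒ neither convex nor concave.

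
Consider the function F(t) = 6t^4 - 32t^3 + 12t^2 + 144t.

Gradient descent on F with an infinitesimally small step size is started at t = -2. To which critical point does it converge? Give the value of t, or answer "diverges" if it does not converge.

F'(t) = 24(t - 3)(t - 2)(t + 1), so F'(-2) = -480.
Gradient descent moves in the -F' direction, i.e. t is increasing.
The nearest critical point in that direction is t = -1, where F'' = 288 > 0 (a local minimum). The iterate converges there.

-1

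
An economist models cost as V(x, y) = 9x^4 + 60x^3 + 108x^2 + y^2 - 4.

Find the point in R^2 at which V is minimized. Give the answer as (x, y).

(0, 0)

V(x,y) separates as P(x) + Q(y) − 4, so its minimum is min P + min Q − 4.
P'(x) = 36x(x + 2)(x + 3) vanishes at x ∈ {-3, -2, 0}; Q'(y) = 2y vanishes at y ∈ {0}.
Local minima of P (where P''>0): P(-3)=81, P(0)=0. Local minima of Q: Q(0)=0.
So the global minimum of V is P(0) + Q(0) − 4 = 0 + 0 − 4 = -4, attained at (0, 0).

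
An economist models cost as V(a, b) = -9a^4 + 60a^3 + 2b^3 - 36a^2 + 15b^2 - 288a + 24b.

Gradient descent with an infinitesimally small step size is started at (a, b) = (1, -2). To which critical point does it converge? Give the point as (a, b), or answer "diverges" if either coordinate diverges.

(2, -1)

V is separable, so gradient descent decouples: a follows -∂V/∂a, b follows -∂V/∂b.
∂V/∂a = -36(a - 4)(a - 2)(a + 1); at a=1 this is -216, so a increases.
∂V/∂b = 6(b + 1)(b + 4); at b=-2 this is -12, so b increases.
a converges to its nearest critical value 2 (a local min of the a-part); b converges to -1. The iterate converges to (2, -1).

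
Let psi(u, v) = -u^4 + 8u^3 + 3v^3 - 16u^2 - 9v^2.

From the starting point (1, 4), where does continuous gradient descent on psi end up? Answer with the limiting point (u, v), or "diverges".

(2, 2)

psi is separable, so gradient descent decouples: u follows -∂psi/∂u, v follows -∂psi/∂v.
∂psi/∂u = -4u(u - 4)(u - 2); at u=1 this is -12, so u increases.
∂psi/∂v = 9v(v - 2); at v=4 this is 72, so v decreases.
u converges to its nearest critical value 2 (a local min of the u-part); v converges to 2. The iterate converges to (2, 2).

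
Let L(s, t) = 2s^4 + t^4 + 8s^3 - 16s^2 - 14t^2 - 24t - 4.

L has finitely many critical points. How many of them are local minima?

4

L separates as a function of s plus a function of t, so ∇L=0 decouples.
∂L/∂s = 8s(s - 1)(s + 4) = 0 at s ∈ {-4, 0, 1}; ∂L/∂t = 4(t - 3)(t + 1)(t + 2) = 0 at t ∈ {-2, -1, 3}.
The Hessian is diagonal: diag(L_ss, L_tt). Second derivatives: L_ss(-4)=160, L_ss(0)=-32, L_ss(1)=40; L_tt(-2)=20, L_tt(-1)=-16, L_tt(3)=80.
Local minima occur where both diagonal entries positive: (-4, -2), (-4, 3), (1, -2), (1, 3). Count: 4.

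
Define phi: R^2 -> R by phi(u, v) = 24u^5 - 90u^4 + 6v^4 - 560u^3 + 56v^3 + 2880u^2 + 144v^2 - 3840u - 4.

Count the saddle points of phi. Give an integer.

phi separates as a function of u plus a function of v, so ∇phi=0 decouples.
∂phi/∂u = 120(u - 4)(u - 2)(u - 1)(u + 4) = 0 at u ∈ {-4, 1, 2, 4}; ∂phi/∂v = 24v(v + 3)(v + 4) = 0 at v ∈ {-4, -3, 0}.
The Hessian is diagonal: diag(phi_uu, phi_vv). Second derivatives: phi_uu(-4)=-28800, phi_uu(1)=1800, phi_uu(2)=-1440, phi_uu(4)=5760; phi_vv(-4)=96, phi_vv(-3)=-72, phi_vv(0)=288.
Saddle points occur where the two diagonal entries have opposite signs: (-4, -4), (-4, 0), (1, -3), (2, -4), (2, 0), (4, -3). Count: 6.

6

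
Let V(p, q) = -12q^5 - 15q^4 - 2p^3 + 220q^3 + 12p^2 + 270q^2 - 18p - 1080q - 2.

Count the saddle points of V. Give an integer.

4

V separates as a function of p plus a function of q, so ∇V=0 decouples.
∂V/∂p = -6(p - 3)(p - 1) = 0 at p ∈ {1, 3}; ∂V/∂q = -60(q - 3)(q - 1)(q + 2)(q + 3) = 0 at q ∈ {-3, -2, 1, 3}.
The Hessian is diagonal: diag(V_pp, V_qq). Second derivatives: V_pp(1)=12, V_pp(3)=-12; V_qq(-3)=1440, V_qq(-2)=-900, V_qq(1)=1440, V_qq(3)=-3600.
Saddle points occur where the two diagonal entries have opposite signs: (1, -2), (1, 3), (3, -3), (3, 1). Count: 4.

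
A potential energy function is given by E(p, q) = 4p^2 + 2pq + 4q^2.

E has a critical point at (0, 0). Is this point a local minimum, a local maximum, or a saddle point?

The Hessian of E is constant: H = [[8, 2], [2, 8]].
det(H) = 8·8 − 2² = 60.
det(H) > 0 and tr(H) = 16 > 0, so H is positive definite and the point is a local minimum.

local minimum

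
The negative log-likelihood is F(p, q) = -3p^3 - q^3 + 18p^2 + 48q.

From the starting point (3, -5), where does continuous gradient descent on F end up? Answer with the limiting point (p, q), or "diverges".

F is separable, so gradient descent decouples: p follows -∂F/∂p, q follows -∂F/∂q.
∂F/∂p = -9p(p - 4); at p=3 this is 27, so p decreases.
∂F/∂q = -3(q - 4)(q + 4); at q=-5 this is -27, so q increases.
p converges to its nearest critical value 0 (a local min of the p-part); q converges to -4. The iterate converges to (0, -4).

(0, -4)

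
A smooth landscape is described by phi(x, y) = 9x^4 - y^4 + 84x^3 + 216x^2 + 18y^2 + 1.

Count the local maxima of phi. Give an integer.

2

phi separates as a function of x plus a function of y, so ∇phi=0 decouples.
∂phi/∂x = 36x(x + 3)(x + 4) = 0 at x ∈ {-4, -3, 0}; ∂phi/∂y = -4y(y - 3)(y + 3) = 0 at y ∈ {-3, 0, 3}.
The Hessian is diagonal: diag(phi_xx, phi_yy). Second derivatives: phi_xx(-4)=144, phi_xx(-3)=-108, phi_xx(0)=432; phi_yy(-3)=-72, phi_yy(0)=36, phi_yy(3)=-72.
Local maxima occur where both diagonal entries negative: (-3, -3), (-3, 3). Count: 2.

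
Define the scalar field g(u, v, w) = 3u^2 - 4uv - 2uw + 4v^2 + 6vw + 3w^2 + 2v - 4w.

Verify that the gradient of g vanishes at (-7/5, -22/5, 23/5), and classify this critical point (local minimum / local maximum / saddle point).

local minimum

∇g = (6u - 4v - 2w, -4u + 8v + 6w + 2, -2u + 6v + 6w - 4); substituting (-7/5, -22/5, 23/5) gives ∇g = (0, 0, 0), so (-7/5, -22/5, 23/5) is indeed a critical point.
The Hessian is constant: H = [[6, -4, -2], [-4, 8, 6], [-2, 6, 6]].
Leading principal minors: Δ₁ = 6, Δ₂ = 32, Δ₃ = 40.
All leading minors are positive, so H is positive definite: a local minimum.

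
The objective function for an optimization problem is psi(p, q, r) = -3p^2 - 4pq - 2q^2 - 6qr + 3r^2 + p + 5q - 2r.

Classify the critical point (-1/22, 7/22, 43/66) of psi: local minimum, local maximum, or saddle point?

saddle point

The Hessian is constant: H = [[-6, -4, 0], [-4, -4, -6], [0, -6, 6]].
Leading principal minors: Δ₁ = -6, Δ₂ = 8, Δ₃ = 264.
The minors fit neither the all-positive nor the alternating-sign pattern, so H is indefinite: a saddle point.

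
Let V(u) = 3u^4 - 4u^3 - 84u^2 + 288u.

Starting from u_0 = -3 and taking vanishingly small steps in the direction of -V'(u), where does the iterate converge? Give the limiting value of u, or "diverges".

-4

V'(u) = 12(u - 3)(u - 2)(u + 4), so V'(-3) = 360.
Gradient descent moves in the -V' direction, i.e. u is decreasing.
The nearest critical point in that direction is u = -4, where V'' = 504 > 0 (a local minimum). The iterate converges there.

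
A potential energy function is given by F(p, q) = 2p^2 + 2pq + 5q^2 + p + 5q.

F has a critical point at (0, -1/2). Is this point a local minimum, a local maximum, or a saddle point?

The Hessian of F is constant: H = [[4, 2], [2, 10]].
det(H) = 4·10 − 2² = 36.
det(H) > 0 and tr(H) = 14 > 0, so H is positive definite and the point is a local minimum.

local minimum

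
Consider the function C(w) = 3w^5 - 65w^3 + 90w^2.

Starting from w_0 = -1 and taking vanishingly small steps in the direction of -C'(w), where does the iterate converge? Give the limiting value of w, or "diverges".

0

C'(w) = 15w(w - 3)(w - 1)(w + 4), so C'(-1) = -360.
Gradient descent moves in the -C' direction, i.e. w is increasing.
The nearest critical point in that direction is w = 0, where C'' = 180 > 0 (a local minimum). The iterate converges there.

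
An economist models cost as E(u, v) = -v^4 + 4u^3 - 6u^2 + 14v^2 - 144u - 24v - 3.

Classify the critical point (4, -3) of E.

The mixed partial ∂²E/∂u∂v is 0, so the Hessian at any point is diag(E_uu, E_vv) = diag(12(2u - 1), 4(-3v^2 + 7)).
At (4, -3): H = diag(84, -80).
The eigenvalues have opposite signs, so H is indefinite: a saddle point.

saddle point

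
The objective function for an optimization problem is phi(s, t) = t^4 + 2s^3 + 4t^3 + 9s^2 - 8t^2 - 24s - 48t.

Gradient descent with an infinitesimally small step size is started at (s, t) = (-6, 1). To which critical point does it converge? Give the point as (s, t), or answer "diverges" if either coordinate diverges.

phi is separable, so gradient descent decouples: s follows -∂phi/∂s, t follows -∂phi/∂t.
∂phi/∂s = 6(s - 1)(s + 4); at s=-6 this is 84, so s decreases.
∂phi/∂t = 4(t - 2)(t + 2)(t + 3); at t=1 this is -48, so t increases.
The s-coordinate has no critical point in that direction and runs off to infinity.

diverges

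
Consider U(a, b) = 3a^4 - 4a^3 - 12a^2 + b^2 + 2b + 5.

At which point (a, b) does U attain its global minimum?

U(a,b) separates as P(a) + Q(b) + 5, so its minimum is min P + min Q + 5.
P'(a) = 12a(a - 2)(a + 1) vanishes at a ∈ {-1, 0, 2}; Q'(b) = 2b + 2 vanishes at b ∈ {-1}.
Local minima of P (where P''>0): P(-1)=-5, P(2)=-32. Local minima of Q: Q(-1)=-1.
So the global minimum of U is P(2) + Q(-1) + 5 = -32 − 1 + 5 = -28, attained at (2, -1).

(2, -1)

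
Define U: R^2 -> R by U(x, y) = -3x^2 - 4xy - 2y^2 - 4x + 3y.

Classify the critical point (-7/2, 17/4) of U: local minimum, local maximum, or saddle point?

The Hessian of U is constant: H = [[-6, -4], [-4, -4]].
det(H) = (-6)·(-4) − (-4)² = 8.
det(H) > 0 and tr(H) = -10 < 0, so H is negative definite and the point is a local maximum.

local maximum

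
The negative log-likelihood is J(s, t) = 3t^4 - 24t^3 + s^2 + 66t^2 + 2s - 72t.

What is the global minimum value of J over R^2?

J(s,t) separates as P(s) + Q(t), so its minimum is min P + min Q.
P'(s) = 2s + 2 vanishes at s ∈ {-1}; Q'(t) = 12(t - 3)(t - 2)(t - 1) vanishes at t ∈ {1, 2, 3}.
Local minima of P (where P''>0): P(-1)=-1. Local minima of Q: Q(1)=-27, Q(3)=-27.
So the global minimum of J is P(-1) + Q(1) = -1 − 27 = -28, attained at (-1, 1).

-28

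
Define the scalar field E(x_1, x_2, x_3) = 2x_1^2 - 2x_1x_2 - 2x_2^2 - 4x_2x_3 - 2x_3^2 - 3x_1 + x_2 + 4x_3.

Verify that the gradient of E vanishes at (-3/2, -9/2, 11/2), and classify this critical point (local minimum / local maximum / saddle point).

saddle point

∇E = (4x_1 - 2x_2 - 3, -2x_1 - 4x_2 - 4x_3 + 1, -4x_2 - 4x_3 + 4); substituting (-3/2, -9/2, 11/2) gives ∇E = (0, 0, 0), so (-3/2, -9/2, 11/2) is indeed a critical point.
The Hessian is constant: H = [[4, -2, 0], [-2, -4, -4], [0, -4, -4]].
Leading principal minors: Δ₁ = 4, Δ₂ = -20, Δ₃ = 16.
The minors fit neither the all-positive nor the alternating-sign pattern, so H is indefinite: a saddle point.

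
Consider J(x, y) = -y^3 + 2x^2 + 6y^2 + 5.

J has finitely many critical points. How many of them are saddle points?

1

J separates as a function of x plus a function of y, so ∇J=0 decouples.
∂J/∂x = 4x = 0 at x ∈ {0}; ∂J/∂y = -3y(y - 4) = 0 at y ∈ {0, 4}.
The Hessian is diagonal: diag(J_xx, J_yy). Second derivatives: J_xx(0)=4; J_yy(0)=12, J_yy(4)=-12.
Saddle points occur where the two diagonal entries have opposite signs: (0, 4). Count: 1.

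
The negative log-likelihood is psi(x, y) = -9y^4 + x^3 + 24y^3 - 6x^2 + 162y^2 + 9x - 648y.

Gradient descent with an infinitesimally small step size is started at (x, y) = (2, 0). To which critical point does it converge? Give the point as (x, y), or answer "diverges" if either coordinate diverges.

(3, 2)

psi is separable, so gradient descent decouples: x follows -∂psi/∂x, y follows -∂psi/∂y.
∂psi/∂x = 3(x - 3)(x - 1); at x=2 this is -3, so x increases.
∂psi/∂y = -36(y - 3)(y - 2)(y + 3); at y=0 this is -648, so y increases.
x converges to its nearest critical value 3 (a local min of the x-part); y converges to 2. The iterate converges to (3, 2).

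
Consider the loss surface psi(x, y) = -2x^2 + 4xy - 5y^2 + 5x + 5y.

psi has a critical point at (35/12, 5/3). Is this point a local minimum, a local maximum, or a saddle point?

local maximum

The Hessian of psi is constant: H = [[-4, 4], [4, -10]].
det(H) = (-4)·(-10) − 4² = 24.
det(H) > 0 and tr(H) = -14 < 0, so H is negative definite and the point is a local maximum.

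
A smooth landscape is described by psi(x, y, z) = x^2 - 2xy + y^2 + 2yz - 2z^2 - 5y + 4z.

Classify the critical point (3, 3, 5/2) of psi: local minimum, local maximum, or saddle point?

saddle point

The Hessian is constant: H = [[2, -2, 0], [-2, 2, 2], [0, 2, -4]].
Leading principal minors: Δ₁ = 2, Δ₂ = 0, Δ₃ = -8.
The minors fit neither the all-positive nor the alternating-sign pattern, so H is indefinite: a saddle point.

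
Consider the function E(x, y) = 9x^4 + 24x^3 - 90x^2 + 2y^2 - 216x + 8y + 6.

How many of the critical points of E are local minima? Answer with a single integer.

2

E separates as a function of x plus a function of y, so ∇E=0 decouples.
∂E/∂x = 36(x - 2)(x + 1)(x + 3) = 0 at x ∈ {-3, -1, 2}; ∂E/∂y = 4(y + 2) = 0 at y ∈ {-2}.
The Hessian is diagonal: diag(E_xx, E_yy). Second derivatives: E_xx(-3)=360, E_xx(-1)=-216, E_xx(2)=540; E_yy(-2)=4.
Local minima occur where both diagonal entries positive: (-3, -2), (2, -2). Count: 2.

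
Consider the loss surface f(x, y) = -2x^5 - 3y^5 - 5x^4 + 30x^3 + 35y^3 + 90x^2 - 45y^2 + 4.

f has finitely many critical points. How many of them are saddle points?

8

f separates as a function of x plus a function of y, so ∇f=0 decouples.
∂f/∂x = -10x(x - 3)(x + 2)(x + 3) = 0 at x ∈ {-3, -2, 0, 3}; ∂f/∂y = -15y(y - 2)(y - 1)(y + 3) = 0 at y ∈ {-3, 0, 1, 2}.
The Hessian is diagonal: diag(f_xx, f_yy). Second derivatives: f_xx(-3)=180, f_xx(-2)=-100, f_xx(0)=180, f_xx(3)=-900; f_yy(-3)=900, f_yy(0)=-90, f_yy(1)=60, f_yy(2)=-150.
Saddle points occur where the two diagonal entries have opposite signs: (-3, 0), (-3, 2), (-2, -3), (-2, 1), (0, 0), (0, 2), (3, -3), (3, 1). Count: 8.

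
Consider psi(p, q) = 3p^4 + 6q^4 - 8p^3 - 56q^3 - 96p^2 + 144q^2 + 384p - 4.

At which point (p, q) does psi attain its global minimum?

psi(p,q) separates as A(p) + B(q) − 4, so its minimum is min A + min B − 4.
A'(p) = 12(p - 4)(p - 2)(p + 4) vanishes at p ∈ {-4, 2, 4}; B'(q) = 24q(q - 4)(q - 3) vanishes at q ∈ {0, 3, 4}.
Local minima of A (where A''>0): A(-4)=-1792, A(4)=256. Local minima of B: B(0)=0, B(4)=256.
So the global minimum of psi is A(-4) + B(0) − 4 = -1792 + 0 − 4 = -1796, attained at (-4, 0).

(-4, 0)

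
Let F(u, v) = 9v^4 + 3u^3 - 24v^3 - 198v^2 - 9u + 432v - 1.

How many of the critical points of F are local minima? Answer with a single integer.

F separates as a function of u plus a function of v, so ∇F=0 decouples.
∂F/∂u = 9(u - 1)(u + 1) = 0 at u ∈ {-1, 1}; ∂F/∂v = 36(v - 4)(v - 1)(v + 3) = 0 at v ∈ {-3, 1, 4}.
The Hessian is diagonal: diag(F_uu, F_vv). Second derivatives: F_uu(-1)=-18, F_uu(1)=18; F_vv(-3)=1008, F_vv(1)=-432, F_vv(4)=756.
Local minima occur where both diagonal entries positive: (1, -3), (1, 4). Count: 2.

2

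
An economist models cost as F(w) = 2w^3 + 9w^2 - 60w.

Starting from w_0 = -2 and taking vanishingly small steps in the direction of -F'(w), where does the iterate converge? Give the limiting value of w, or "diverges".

F'(w) = 6(w - 2)(w + 5), so F'(-2) = -72.
Gradient descent moves in the -F' direction, i.e. w is increasing.
The nearest critical point in that direction is w = 2, where F'' = 42 > 0 (a local minimum). The iterate converges there.

2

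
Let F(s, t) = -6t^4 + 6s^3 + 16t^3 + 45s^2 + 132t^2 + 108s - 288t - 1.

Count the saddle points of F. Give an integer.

3

F separates as a function of s plus a function of t, so ∇F=0 decouples.
∂F/∂s = 18(s + 2)(s + 3) = 0 at s ∈ {-3, -2}; ∂F/∂t = -24(t - 4)(t - 1)(t + 3) = 0 at t ∈ {-3, 1, 4}.
The Hessian is diagonal: diag(F_ss, F_tt). Second derivatives: F_ss(-3)=-18, F_ss(-2)=18; F_tt(-3)=-672, F_tt(1)=288, F_tt(4)=-504.
Saddle points occur where the two diagonal entries have opposite signs: (-3, 1), (-2, -3), (-2, 4). Count: 3.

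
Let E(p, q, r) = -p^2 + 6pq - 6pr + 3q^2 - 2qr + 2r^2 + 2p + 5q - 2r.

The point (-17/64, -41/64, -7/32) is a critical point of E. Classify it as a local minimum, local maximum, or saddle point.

saddle point

The Hessian is constant: H = [[-2, 6, -6], [6, 6, -2], [-6, -2, 4]].
Leading principal minors: Δ₁ = -2, Δ₂ = -48, Δ₃ = -256.
The minors fit neither the all-positive nor the alternating-sign pattern, so H is indefinite: a saddle point.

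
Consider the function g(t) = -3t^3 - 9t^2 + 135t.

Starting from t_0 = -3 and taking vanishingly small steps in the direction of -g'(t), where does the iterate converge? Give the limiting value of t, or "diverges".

g'(t) = -9(t - 3)(t + 5), so g'(-3) = 108.
Gradient descent moves in the -g' direction, i.e. t is decreasing.
The nearest critical point in that direction is t = -5, where g'' = 72 > 0 (a local minimum). The iterate converges there.

-5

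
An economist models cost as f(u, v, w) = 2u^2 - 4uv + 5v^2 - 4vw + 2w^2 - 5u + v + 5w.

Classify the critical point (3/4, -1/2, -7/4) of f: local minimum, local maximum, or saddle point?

local minimum

The Hessian is constant: H = [[4, -4, 0], [-4, 10, -4], [0, -4, 4]].
Leading principal minors: Δ₁ = 4, Δ₂ = 24, Δ₃ = 32.
All leading minors are positive, so H is positive definite: a local minimum.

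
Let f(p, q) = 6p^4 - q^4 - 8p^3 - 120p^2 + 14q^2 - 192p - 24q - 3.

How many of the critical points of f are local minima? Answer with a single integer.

2

f separates as a function of p plus a function of q, so ∇f=0 decouples.
∂f/∂p = 24(p - 4)(p + 1)(p + 2) = 0 at p ∈ {-2, -1, 4}; ∂f/∂q = -4(q - 2)(q - 1)(q + 3) = 0 at q ∈ {-3, 1, 2}.
The Hessian is diagonal: diag(f_pp, f_qq). Second derivatives: f_pp(-2)=144, f_pp(-1)=-120, f_pp(4)=720; f_qq(-3)=-80, f_qq(1)=16, f_qq(2)=-20.
Local minima occur where both diagonal entries positive: (-2, 1), (4, 1). Count: 2.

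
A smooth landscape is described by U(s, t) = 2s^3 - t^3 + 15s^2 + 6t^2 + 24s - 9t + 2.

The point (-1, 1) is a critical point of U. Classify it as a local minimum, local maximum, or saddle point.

local minimum

The mixed partial ∂²U/∂s∂t is 0, so the Hessian at any point is diag(U_ss, U_tt) = diag(6(2s + 5), 6(-t + 2)).
At (-1, 1): H = diag(18, 6).
Both eigenvalues are positive, so H is positive definite: a local minimum.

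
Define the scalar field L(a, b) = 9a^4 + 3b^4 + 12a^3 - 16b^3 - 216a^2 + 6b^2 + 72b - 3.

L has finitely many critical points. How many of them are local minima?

L separates as a function of a plus a function of b, so ∇L=0 decouples.
∂L/∂a = 36a(a - 3)(a + 4) = 0 at a ∈ {-4, 0, 3}; ∂L/∂b = 12(b - 3)(b - 2)(b + 1) = 0 at b ∈ {-1, 2, 3}.
The Hessian is diagonal: diag(L_aa, L_bb). Second derivatives: L_aa(-4)=1008, L_aa(0)=-432, L_aa(3)=756; L_bb(-1)=144, L_bb(2)=-36, L_bb(3)=48.
Local minima occur where both diagonal entries positive: (-4, -1), (-4, 3), (3, -1), (3, 3). Count: 4.

4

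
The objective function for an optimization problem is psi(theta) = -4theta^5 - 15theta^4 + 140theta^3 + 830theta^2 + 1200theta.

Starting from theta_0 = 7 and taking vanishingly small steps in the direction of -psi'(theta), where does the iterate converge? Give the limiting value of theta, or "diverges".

diverges

psi'(theta) = -20(theta - 5)(theta + 1)(theta + 3)(theta + 4), so psi'(7) = -35200.
Gradient descent moves in the -psi' direction, i.e. theta is increasing.
There is no critical point above theta=7, and psi' keeps the same sign, so the iterate runs off to +∞.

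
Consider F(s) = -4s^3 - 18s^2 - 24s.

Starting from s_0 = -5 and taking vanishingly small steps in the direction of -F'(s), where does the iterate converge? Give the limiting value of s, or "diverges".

-2

F'(s) = -12(s + 1)(s + 2), so F'(-5) = -144.
Gradient descent moves in the -F' direction, i.e. s is increasing.
The nearest critical point in that direction is s = -2, where F'' = 12 > 0 (a local minimum). The iterate converges there.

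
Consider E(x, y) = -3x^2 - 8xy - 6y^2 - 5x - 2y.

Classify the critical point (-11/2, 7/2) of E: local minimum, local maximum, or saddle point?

The Hessian of E is constant: H = [[-6, -8], [-8, -12]].
det(H) = (-6)·(-12) − (-8)² = 8.
det(H) > 0 and tr(H) = -18 < 0, so H is negative definite and the point is a local maximum.

local maximum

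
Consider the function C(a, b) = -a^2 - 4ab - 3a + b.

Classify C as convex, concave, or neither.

C is quadratic, so its Hessian is the constant matrix H = [[-2, -4], [-4, 0]].
det(H) = -16, tr(H) = -2.
det(H) < 0, so H is indefinite: neither convex nor concave.

neither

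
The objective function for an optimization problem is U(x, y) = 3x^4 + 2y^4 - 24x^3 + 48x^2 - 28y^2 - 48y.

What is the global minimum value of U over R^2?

-234

U(x,y) separates as P(x) + Q(y), so its minimum is min P + min Q.
P'(x) = 12x(x - 4)(x - 2) vanishes at x ∈ {0, 2, 4}; Q'(y) = 8(y - 3)(y + 1)(y + 2) vanishes at y ∈ {-2, -1, 3}.
Local minima of P (where P''>0): P(0)=0, P(4)=0. Local minima of Q: Q(-2)=16, Q(3)=-234.
So the global minimum of U is P(0) + Q(3) = 0 − 234 = -234, attained at (0, 3).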